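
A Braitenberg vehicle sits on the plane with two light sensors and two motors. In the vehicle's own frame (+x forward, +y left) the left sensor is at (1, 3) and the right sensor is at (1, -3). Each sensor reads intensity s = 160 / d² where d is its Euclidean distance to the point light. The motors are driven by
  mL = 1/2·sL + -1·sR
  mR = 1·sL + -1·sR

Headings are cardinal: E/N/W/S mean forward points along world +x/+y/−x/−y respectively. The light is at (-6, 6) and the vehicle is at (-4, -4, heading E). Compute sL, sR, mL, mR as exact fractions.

80/29 80/89 1240/2581 4800/2581

left sensor world pos  = (-3, -1); dL² = 58
right sensor world pos = (-3, -7); dR² = 178
sL = 160/58 = 80/29
sR = 160/178 = 80/89
mL = 1/2·sL + -1·sR = 1240/2581
mR = 1·sL + -1·sR = 4800/2581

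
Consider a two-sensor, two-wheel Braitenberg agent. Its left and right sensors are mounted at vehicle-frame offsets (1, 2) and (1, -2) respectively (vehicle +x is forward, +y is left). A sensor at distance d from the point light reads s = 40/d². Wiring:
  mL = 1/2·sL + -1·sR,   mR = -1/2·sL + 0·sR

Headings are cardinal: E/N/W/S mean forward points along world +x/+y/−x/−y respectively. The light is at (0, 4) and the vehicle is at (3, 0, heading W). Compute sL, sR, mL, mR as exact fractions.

1 5 -9/2 -1/2

left sensor world pos  = (2, -2); dL² = 40
right sensor world pos = (2, 2); dR² = 8
sL = 40/40 = 1
sR = 40/8 = 5
mL = 1/2·sL + -1·sR = -9/2
mR = -1/2·sL + 0·sR = -1/2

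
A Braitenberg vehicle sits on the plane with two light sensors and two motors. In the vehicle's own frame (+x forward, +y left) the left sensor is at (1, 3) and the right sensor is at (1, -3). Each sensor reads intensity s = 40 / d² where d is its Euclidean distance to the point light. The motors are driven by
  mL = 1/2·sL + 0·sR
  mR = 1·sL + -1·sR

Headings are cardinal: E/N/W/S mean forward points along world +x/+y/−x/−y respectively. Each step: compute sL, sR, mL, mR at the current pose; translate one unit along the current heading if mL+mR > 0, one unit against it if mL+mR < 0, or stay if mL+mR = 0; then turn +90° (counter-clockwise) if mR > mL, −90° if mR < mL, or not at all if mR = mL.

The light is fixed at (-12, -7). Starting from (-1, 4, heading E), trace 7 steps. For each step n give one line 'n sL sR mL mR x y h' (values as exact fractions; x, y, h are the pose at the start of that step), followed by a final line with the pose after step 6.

n=0: pose=(-1,4,E); sL=2/17, sR=5/26; mL=1/17, mR=-33/442; mL+mR=-7/442 → advance -1; mR−mL=-59/442 → turn -1·90°
n=1: pose=(-2,4,S); sL=40/269, sR=40/149; mL=20/269, mR=-4800/40081; mL+mR=-1820/40081 → advance -1; mR−mL=-7780/40081 → turn -1·90°
n=2: pose=(-2,5,W); sL=20/81, sR=20/153; mL=10/81, mR=160/1377; mL+mR=110/459 → advance +1; mR−mL=-10/1377 → turn -1·90°
n=3: pose=(-3,5,N); sL=8/41, sR=40/313; mL=4/41, mR=864/12833; mL+mR=2116/12833 → advance +1; mR−mL=-388/12833 → turn -1·90°
n=4: pose=(-3,6,E); sL=10/89, sR=1/5; mL=5/89, mR=-39/445; mL+mR=-14/445 → advance -1; mR−mL=-64/445 → turn -1·90°
n=5: pose=(-4,6,S); sL=8/53, sR=40/169; mL=4/53, mR=-768/8957; mL+mR=-92/8957 → advance -1; mR−mL=-1444/8957 → turn -1·90°
n=6: pose=(-4,7,W); sL=4/17, sR=20/169; mL=2/17, mR=336/2873; mL+mR=674/2873 → advance +1; mR−mL=-2/2873 → turn -1·90°

0 2/17 5/26 1/17 -33/442 -1 4 E
1 40/269 40/149 20/269 -4800/40081 -2 4 S
2 20/81 20/153 10/81 160/1377 -2 5 W
3 8/41 40/313 4/41 864/12833 -3 5 N
4 10/89 1/5 5/89 -39/445 -3 6 E
5 8/53 40/169 4/53 -768/8957 -4 6 S
6 4/17 20/169 2/17 336/2873 -4 7 W
final -5 7 N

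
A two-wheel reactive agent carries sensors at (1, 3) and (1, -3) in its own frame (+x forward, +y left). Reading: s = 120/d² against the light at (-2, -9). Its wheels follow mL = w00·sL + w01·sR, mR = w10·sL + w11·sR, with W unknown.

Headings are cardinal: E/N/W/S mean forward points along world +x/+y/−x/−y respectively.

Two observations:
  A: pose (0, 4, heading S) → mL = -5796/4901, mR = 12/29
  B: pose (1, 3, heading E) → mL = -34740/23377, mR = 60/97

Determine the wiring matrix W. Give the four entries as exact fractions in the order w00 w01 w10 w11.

-1/2 -1 0 1/2

obs A: pose=(0,4,S) → sL=120/169, sR=24/29, mL=-5796/4901, mR=12/29
obs B: pose=(1,3,E) → sL=120/241, sR=120/97, mL=-34740/23377, mR=60/97
sensor matrix S = [[120/169, 24/29], [120/241, 120/97]]; det S = 53429760/114570677
solve [mL_A; mL_B] = S·[w00; w01] and [mR_A; mR_B] = S·[w10; w11]:
  w00 = -1/2, w01 = -1, w10 = 0, w11 = 1/2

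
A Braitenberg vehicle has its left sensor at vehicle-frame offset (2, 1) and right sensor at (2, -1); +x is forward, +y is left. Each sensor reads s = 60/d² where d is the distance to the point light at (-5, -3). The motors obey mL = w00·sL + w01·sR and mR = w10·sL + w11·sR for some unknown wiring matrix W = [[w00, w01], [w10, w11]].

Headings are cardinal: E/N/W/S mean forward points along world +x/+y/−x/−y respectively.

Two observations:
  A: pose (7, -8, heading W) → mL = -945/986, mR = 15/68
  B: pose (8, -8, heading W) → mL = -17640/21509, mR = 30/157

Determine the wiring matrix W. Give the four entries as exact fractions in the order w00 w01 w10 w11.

-1 -1 1/2 0

obs A: pose=(7,-8,W) → sL=15/34, sR=15/29, mL=-945/986, mR=15/68
obs B: pose=(8,-8,W) → sL=60/157, sR=60/137, mL=-17640/21509, mR=30/157
sensor matrix S = [[15/34, 15/29], [60/157, 60/137]]; det S = -47250/10603937
solve [mL_A; mL_B] = S·[w00; w01] and [mR_A; mR_B] = S·[w10; w11]:
  w00 = -1, w01 = -1, w10 = 1/2, w11 = 0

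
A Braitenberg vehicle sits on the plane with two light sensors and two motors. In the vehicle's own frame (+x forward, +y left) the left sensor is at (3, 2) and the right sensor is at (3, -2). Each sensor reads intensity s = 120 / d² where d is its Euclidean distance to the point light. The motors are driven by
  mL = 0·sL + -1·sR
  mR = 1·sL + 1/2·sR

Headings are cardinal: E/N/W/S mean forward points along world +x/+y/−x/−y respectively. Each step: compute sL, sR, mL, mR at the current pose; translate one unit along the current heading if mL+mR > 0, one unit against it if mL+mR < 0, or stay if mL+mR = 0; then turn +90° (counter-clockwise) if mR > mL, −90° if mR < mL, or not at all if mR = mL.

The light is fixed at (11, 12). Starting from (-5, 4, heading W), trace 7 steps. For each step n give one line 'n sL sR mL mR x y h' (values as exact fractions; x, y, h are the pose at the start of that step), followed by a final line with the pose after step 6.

0 120/461 120/397 -120/397 75300/183017 -5 4 W
1 60/173 60/241 -60/241 19650/41693 -6 4 S
2 24/49 120/317 -120/317 10548/15533 -6 3 E
3 1/3 15/29 -15/29 103/174 -5 3 N
4 120/461 120/397 -120/397 75300/183017 -5 4 W
5 60/173 60/241 -60/241 19650/41693 -6 4 S
6 24/49 120/317 -120/317 10548/15533 -6 3 E
final -5 3 N

n=0: pose=(-5,4,W); sL=120/461, sR=120/397; mL=-120/397, mR=75300/183017; mL+mR=19980/183017 → advance +1; mR−mL=130620/183017 → turn +1·90°
n=1: pose=(-6,4,S); sL=60/173, sR=60/241; mL=-60/241, mR=19650/41693; mL+mR=9270/41693 → advance +1; mR−mL=30030/41693 → turn +1·90°
n=2: pose=(-6,3,E); sL=24/49, sR=120/317; mL=-120/317, mR=10548/15533; mL+mR=4668/15533 → advance +1; mR−mL=16428/15533 → turn +1·90°
n=3: pose=(-5,3,N); sL=1/3, sR=15/29; mL=-15/29, mR=103/174; mL+mR=13/174 → advance +1; mR−mL=193/174 → turn +1·90°
n=4: pose=(-5,4,W); sL=120/461, sR=120/397; mL=-120/397, mR=75300/183017; mL+mR=19980/183017 → advance +1; mR−mL=130620/183017 → turn +1·90°
n=5: pose=(-6,4,S); sL=60/173, sR=60/241; mL=-60/241, mR=19650/41693; mL+mR=9270/41693 → advance +1; mR−mL=30030/41693 → turn +1·90°
n=6: pose=(-6,3,E); sL=24/49, sR=120/317; mL=-120/317, mR=10548/15533; mL+mR=4668/15533 → advance +1; mR−mL=16428/15533 → turn +1·90°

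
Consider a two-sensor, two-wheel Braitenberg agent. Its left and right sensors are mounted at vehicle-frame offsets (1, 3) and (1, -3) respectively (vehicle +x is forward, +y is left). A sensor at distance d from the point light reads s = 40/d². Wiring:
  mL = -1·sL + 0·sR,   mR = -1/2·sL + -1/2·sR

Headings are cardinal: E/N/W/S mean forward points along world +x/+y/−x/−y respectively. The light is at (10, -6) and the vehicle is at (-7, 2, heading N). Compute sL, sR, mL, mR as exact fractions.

40/481 40/277 -40/481 -15160/133237

left sensor world pos  = (-10, 3); dL² = 481
right sensor world pos = (-4, 3); dR² = 277
sL = 40/481 = 40/481
sR = 40/277 = 40/277
mL = -1·sL + 0·sR = -40/481
mR = -1/2·sL + -1/2·sR = -15160/133237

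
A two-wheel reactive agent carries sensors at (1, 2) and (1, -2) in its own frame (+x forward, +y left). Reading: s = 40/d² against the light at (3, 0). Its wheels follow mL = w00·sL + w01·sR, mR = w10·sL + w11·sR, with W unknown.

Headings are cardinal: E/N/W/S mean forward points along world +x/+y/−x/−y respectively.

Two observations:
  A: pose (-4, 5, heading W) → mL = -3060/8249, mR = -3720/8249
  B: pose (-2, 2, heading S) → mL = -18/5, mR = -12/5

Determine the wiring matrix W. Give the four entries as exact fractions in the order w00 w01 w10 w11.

-1 1/2 -1/2 -1/2

obs A: pose=(-4,5,W) → sL=40/73, sR=40/113, mL=-3060/8249, mR=-3720/8249
obs B: pose=(-2,2,S) → sL=4, sR=4/5, mL=-18/5, mR=-12/5
sensor matrix S = [[40/73, 40/113], [4, 4/5]]; det S = -8064/8249
solve [mL_A; mL_B] = S·[w00; w01] and [mR_A; mR_B] = S·[w10; w11]:
  w00 = -1, w01 = 1/2, w10 = -1/2, w11 = -1/2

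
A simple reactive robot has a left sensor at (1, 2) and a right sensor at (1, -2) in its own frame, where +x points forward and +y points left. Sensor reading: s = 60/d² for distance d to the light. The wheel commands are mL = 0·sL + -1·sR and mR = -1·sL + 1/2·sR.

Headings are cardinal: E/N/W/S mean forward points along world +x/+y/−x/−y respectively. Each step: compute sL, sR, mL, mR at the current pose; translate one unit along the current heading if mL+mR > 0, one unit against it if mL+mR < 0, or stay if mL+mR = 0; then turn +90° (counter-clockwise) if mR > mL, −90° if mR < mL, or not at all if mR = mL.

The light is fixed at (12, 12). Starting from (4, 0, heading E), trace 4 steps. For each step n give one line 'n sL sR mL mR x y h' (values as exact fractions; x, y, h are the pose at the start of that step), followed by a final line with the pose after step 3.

0 60/149 12/49 -12/49 -2046/7301 4 0 E
1 30/109 6/29 -6/29 -543/3161 3 0 S
2 12/29 60/233 -60/233 -1926/6757 3 1 E
3 15/52 5/24 -5/24 -115/624 2 1 S
final 2 2 E

n=0: pose=(4,0,E); sL=60/149, sR=12/49; mL=-12/49, mR=-2046/7301; mL+mR=-3834/7301 → advance -1; mR−mL=-258/7301 → turn -1·90°
n=1: pose=(3,0,S); sL=30/109, sR=6/29; mL=-6/29, mR=-543/3161; mL+mR=-1197/3161 → advance -1; mR−mL=111/3161 → turn +1·90°
n=2: pose=(3,1,E); sL=12/29, sR=60/233; mL=-60/233, mR=-1926/6757; mL+mR=-3666/6757 → advance -1; mR−mL=-186/6757 → turn -1·90°
n=3: pose=(2,1,S); sL=15/52, sR=5/24; mL=-5/24, mR=-115/624; mL+mR=-245/624 → advance -1; mR−mL=5/208 → turn +1·90°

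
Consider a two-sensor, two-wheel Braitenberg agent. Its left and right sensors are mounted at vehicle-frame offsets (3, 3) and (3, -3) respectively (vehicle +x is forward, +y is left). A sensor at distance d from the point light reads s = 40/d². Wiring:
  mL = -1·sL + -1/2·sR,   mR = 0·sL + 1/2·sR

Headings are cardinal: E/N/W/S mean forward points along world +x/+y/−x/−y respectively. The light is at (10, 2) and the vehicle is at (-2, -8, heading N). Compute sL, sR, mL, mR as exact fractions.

left sensor world pos  = (-5, -5); dL² = 274
right sensor world pos = (1, -5); dR² = 130
sL = 40/274 = 20/137
sR = 40/130 = 4/13
mL = -1·sL + -1/2·sR = -534/1781
mR = 0·sL + 1/2·sR = 2/13

20/137 4/13 -534/1781 2/13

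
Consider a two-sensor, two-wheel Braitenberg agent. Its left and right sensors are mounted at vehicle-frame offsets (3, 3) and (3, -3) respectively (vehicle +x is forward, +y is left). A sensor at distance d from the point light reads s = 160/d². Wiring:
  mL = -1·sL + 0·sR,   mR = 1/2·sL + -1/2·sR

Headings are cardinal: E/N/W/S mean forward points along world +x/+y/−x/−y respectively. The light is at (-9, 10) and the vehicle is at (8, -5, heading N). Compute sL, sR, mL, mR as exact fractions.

left sensor world pos  = (5, -2); dL² = 340
right sensor world pos = (11, -2); dR² = 544
sL = 160/340 = 8/17
sR = 160/544 = 5/17
mL = -1·sL + 0·sR = -8/17
mR = 1/2·sL + -1/2·sR = 3/34

8/17 5/17 -8/17 3/34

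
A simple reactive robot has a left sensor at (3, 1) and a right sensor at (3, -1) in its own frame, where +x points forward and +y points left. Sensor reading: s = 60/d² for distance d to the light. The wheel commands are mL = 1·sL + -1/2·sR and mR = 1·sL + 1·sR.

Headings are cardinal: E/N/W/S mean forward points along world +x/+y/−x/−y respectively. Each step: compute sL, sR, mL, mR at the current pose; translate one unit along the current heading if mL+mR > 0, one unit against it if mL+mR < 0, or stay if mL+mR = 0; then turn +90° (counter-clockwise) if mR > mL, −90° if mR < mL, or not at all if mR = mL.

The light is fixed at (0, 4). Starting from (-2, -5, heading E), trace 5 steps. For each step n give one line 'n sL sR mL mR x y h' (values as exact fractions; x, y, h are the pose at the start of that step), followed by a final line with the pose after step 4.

n=0: pose=(-2,-5,E); sL=12/13, sR=60/101; mL=822/1313, mR=1992/1313; mL+mR=2814/1313 → advance +1; mR−mL=90/101 → turn +1·90°
n=1: pose=(-1,-5,N); sL=3/2, sR=5/3; mL=2/3, mR=19/6; mL+mR=23/6 → advance +1; mR−mL=5/2 → turn +1·90°
n=2: pose=(-1,-4,W); sL=60/97, sR=12/13; mL=198/1261, mR=1944/1261; mL+mR=2142/1261 → advance +1; mR−mL=18/13 → turn +1·90°
n=3: pose=(-2,-4,S); sL=30/61, sR=6/13; mL=207/793, mR=756/793; mL+mR=963/793 → advance +1; mR−mL=9/13 → turn +1·90°
n=4: pose=(-2,-5,E); sL=12/13, sR=60/101; mL=822/1313, mR=1992/1313; mL+mR=2814/1313 → advance +1; mR−mL=90/101 → turn +1·90°

0 12/13 60/101 822/1313 1992/1313 -2 -5 E
1 3/2 5/3 2/3 19/6 -1 -5 N
2 60/97 12/13 198/1261 1944/1261 -1 -4 W
3 30/61 6/13 207/793 756/793 -2 -4 S
4 12/13 60/101 822/1313 1992/1313 -2 -5 E
final -1 -5 N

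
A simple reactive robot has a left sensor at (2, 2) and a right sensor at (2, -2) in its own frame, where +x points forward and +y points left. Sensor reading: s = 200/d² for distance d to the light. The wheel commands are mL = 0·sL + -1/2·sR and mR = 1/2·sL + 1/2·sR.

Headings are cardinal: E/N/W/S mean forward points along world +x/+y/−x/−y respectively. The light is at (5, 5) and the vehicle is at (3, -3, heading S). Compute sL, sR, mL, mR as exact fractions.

2 50/29 -25/29 54/29

left sensor world pos  = (5, -5); dL² = 100
right sensor world pos = (1, -5); dR² = 116
sL = 200/100 = 2
sR = 200/116 = 50/29
mL = 0·sL + -1/2·sR = -25/29
mR = 1/2·sL + 1/2·sR = 54/29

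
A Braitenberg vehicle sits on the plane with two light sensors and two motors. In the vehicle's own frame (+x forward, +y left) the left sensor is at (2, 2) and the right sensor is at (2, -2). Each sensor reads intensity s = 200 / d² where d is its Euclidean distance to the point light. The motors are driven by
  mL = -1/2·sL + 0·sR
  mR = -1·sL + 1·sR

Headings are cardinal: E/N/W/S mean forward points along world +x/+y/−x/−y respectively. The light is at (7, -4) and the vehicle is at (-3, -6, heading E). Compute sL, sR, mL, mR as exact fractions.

25/8 5/2 -25/16 -5/8

left sensor world pos  = (-1, -4); dL² = 64
right sensor world pos = (-1, -8); dR² = 80
sL = 200/64 = 25/8
sR = 200/80 = 5/2
mL = -1/2·sL + 0·sR = -25/16
mR = -1·sL + 1·sR = -5/8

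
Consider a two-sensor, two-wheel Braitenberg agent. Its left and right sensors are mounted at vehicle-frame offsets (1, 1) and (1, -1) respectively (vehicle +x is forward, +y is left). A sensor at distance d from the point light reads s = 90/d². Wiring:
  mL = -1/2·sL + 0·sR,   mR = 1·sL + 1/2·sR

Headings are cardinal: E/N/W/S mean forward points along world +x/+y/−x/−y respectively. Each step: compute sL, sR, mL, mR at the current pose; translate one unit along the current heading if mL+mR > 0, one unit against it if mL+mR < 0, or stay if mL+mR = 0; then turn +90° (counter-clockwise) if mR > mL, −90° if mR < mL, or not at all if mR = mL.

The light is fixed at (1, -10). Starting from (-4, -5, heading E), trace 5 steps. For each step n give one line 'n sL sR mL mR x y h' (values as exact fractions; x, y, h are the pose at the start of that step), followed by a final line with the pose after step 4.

0 45/26 45/16 -45/52 1305/416 -4 -5 E
1 90/61 2 -45/61 151/61 -3 -5 N
2 9/5 45/37 -9/10 891/370 -3 -4 W
3 90/41 90/61 -45/41 7335/2501 -4 -4 S
4 45/26 45/16 -45/52 1305/416 -4 -5 E
final -3 -5 N

n=0: pose=(-4,-5,E); sL=45/26, sR=45/16; mL=-45/52, mR=1305/416; mL+mR=945/416 → advance +1; mR−mL=1665/416 → turn +1·90°
n=1: pose=(-3,-5,N); sL=90/61, sR=2; mL=-45/61, mR=151/61; mL+mR=106/61 → advance +1; mR−mL=196/61 → turn +1·90°
n=2: pose=(-3,-4,W); sL=9/5, sR=45/37; mL=-9/10, mR=891/370; mL+mR=279/185 → advance +1; mR−mL=612/185 → turn +1·90°
n=3: pose=(-4,-4,S); sL=90/41, sR=90/61; mL=-45/41, mR=7335/2501; mL+mR=4590/2501 → advance +1; mR−mL=10080/2501 → turn +1·90°
n=4: pose=(-4,-5,E); sL=45/26, sR=45/16; mL=-45/52, mR=1305/416; mL+mR=945/416 → advance +1; mR−mL=1665/416 → turn +1·90°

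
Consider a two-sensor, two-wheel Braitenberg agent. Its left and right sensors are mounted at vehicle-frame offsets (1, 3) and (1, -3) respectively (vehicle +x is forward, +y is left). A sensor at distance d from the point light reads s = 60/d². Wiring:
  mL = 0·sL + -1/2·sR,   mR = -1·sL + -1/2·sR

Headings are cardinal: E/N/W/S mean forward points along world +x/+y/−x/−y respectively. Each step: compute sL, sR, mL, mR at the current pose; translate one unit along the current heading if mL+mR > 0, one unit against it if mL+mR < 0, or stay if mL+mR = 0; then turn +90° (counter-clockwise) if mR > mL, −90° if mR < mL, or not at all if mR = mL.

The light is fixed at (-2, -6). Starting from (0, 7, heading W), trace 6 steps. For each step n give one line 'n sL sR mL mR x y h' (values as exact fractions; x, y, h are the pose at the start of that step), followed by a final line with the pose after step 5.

0 60/101 60/257 -30/257 -18450/25957 0 7 W
1 15/49 15/58 -15/116 -2475/5684 1 7 N
2 60/241 60/97 -30/97 -13050/23377 1 6 E
3 30/73 30/61 -15/61 -2925/4453 0 6 S
4 60/101 60/257 -30/257 -18450/25957 0 7 W
5 15/49 15/58 -15/116 -2475/5684 1 7 N
final 1 6 E

n=0: pose=(0,7,W); sL=60/101, sR=60/257; mL=-30/257, mR=-18450/25957; mL+mR=-21480/25957 → advance -1; mR−mL=-60/101 → turn -1·90°
n=1: pose=(1,7,N); sL=15/49, sR=15/58; mL=-15/116, mR=-2475/5684; mL+mR=-1605/2842 → advance -1; mR−mL=-15/49 → turn -1·90°
n=2: pose=(1,6,E); sL=60/241, sR=60/97; mL=-30/97, mR=-13050/23377; mL+mR=-20280/23377 → advance -1; mR−mL=-60/241 → turn -1·90°
n=3: pose=(0,6,S); sL=30/73, sR=30/61; mL=-15/61, mR=-2925/4453; mL+mR=-4020/4453 → advance -1; mR−mL=-30/73 → turn -1·90°
n=4: pose=(0,7,W); sL=60/101, sR=60/257; mL=-30/257, mR=-18450/25957; mL+mR=-21480/25957 → advance -1; mR−mL=-60/101 → turn -1·90°
n=5: pose=(1,7,N); sL=15/49, sR=15/58; mL=-15/116, mR=-2475/5684; mL+mR=-1605/2842 → advance -1; mR−mL=-15/49 → turn -1·90°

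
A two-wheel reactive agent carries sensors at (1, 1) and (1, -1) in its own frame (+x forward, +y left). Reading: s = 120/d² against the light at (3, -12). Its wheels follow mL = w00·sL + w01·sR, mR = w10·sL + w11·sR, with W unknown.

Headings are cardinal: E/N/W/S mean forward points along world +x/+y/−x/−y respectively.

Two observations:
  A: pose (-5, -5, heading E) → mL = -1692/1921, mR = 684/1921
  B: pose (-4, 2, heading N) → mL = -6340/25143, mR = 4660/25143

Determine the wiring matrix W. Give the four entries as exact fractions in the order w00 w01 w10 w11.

obs A: pose=(-5,-5,E) → sL=120/113, sR=24/17, mL=-1692/1921, mR=684/1921
obs B: pose=(-4,2,N) → sL=120/289, sR=40/87, mL=-6340/25143, mR=4660/25143
sensor matrix S = [[120/113, 24/17], [120/289, 40/87]]; det S = -1576960/16099901
solve [mL_A; mL_B] = S·[w00; w01] and [mR_A; mR_B] = S·[w10; w11]:
  w00 = 1/2, w01 = -1, w10 = 1, w11 = -1/2

1/2 -1 1 -1/2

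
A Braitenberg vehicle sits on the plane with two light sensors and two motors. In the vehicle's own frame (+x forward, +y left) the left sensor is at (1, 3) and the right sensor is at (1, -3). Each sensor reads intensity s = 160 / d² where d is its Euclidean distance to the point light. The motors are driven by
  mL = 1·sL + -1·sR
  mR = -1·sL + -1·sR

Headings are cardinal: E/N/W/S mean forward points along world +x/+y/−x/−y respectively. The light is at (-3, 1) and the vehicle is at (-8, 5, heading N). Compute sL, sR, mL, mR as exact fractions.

left sensor world pos  = (-11, 6); dL² = 89
right sensor world pos = (-5, 6); dR² = 29
sL = 160/89 = 160/89
sR = 160/29 = 160/29
mL = 1·sL + -1·sR = -9600/2581
mR = -1·sL + -1·sR = -18880/2581

160/89 160/29 -9600/2581 -18880/2581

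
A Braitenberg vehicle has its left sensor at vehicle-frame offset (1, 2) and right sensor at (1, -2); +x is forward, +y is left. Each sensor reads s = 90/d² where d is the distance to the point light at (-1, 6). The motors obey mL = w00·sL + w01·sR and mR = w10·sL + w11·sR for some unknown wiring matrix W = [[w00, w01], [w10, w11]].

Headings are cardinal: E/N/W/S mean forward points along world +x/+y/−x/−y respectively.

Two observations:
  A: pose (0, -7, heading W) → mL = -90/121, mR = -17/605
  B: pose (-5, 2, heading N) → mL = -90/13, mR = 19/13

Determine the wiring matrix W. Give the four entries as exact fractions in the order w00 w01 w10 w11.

0 -1 -1 1/2

obs A: pose=(0,-7,W) → sL=2/5, sR=90/121, mL=-90/121, mR=-17/605
obs B: pose=(-5,2,N) → sL=2, sR=90/13, mL=-90/13, mR=19/13
sensor matrix S = [[2/5, 90/121], [2, 90/13]]; det S = 2016/1573
solve [mL_A; mL_B] = S·[w00; w01] and [mR_A; mR_B] = S·[w10; w11]:
  w00 = 0, w01 = -1, w10 = -1, w11 = 1/2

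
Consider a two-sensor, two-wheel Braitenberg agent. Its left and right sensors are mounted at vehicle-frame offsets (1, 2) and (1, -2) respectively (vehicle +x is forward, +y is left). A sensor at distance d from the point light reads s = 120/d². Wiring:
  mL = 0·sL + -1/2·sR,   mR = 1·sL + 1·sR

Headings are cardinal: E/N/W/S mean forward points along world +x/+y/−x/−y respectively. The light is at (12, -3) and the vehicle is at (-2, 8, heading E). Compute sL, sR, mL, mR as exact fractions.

left sensor world pos  = (-1, 10); dL² = 338
right sensor world pos = (-1, 6); dR² = 250
sL = 120/338 = 60/169
sR = 120/250 = 12/25
mL = 0·sL + -1/2·sR = -6/25
mR = 1·sL + 1·sR = 3528/4225

60/169 12/25 -6/25 3528/4225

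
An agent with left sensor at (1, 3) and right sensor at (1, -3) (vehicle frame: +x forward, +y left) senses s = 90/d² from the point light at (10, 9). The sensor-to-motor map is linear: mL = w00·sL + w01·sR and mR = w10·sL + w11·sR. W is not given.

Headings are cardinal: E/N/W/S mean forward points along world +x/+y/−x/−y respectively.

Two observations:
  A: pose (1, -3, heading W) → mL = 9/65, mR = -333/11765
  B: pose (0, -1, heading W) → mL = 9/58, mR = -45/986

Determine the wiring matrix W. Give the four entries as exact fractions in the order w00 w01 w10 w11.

obs A: pose=(1,-3,W) → sL=18/65, sR=90/181, mL=9/65, mR=-333/11765
obs B: pose=(0,-1,W) → sL=9/29, sR=9/17, mL=9/58, mR=-45/986
sensor matrix S = [[18/65, 90/181], [9/29, 9/17]]; det S = -44712/5800145
solve [mL_A; mL_B] = S·[w00; w01] and [mR_A; mR_B] = S·[w10; w11]:
  w00 = 1/2, w01 = 0, w10 = -1, w11 = 1/2

1/2 0 -1 1/2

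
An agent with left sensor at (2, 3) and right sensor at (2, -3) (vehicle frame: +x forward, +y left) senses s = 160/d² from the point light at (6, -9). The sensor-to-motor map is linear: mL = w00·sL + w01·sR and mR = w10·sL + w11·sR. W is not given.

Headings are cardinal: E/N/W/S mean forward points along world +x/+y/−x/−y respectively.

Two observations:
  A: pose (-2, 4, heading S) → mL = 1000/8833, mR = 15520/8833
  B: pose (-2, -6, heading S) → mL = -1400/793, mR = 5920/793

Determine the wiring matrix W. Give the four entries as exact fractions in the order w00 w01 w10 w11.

-1/2 1 1 1

obs A: pose=(-2,4,S) → sL=80/73, sR=80/121, mL=1000/8833, mR=15520/8833
obs B: pose=(-2,-6,S) → sL=80/13, sR=80/61, mL=-1400/793, mR=5920/793
sensor matrix S = [[80/73, 80/121], [80/13, 80/61]]; det S = -18432000/7004569
solve [mL_A; mL_B] = S·[w00; w01] and [mR_A; mR_B] = S·[w10; w11]:
  w00 = -1/2, w01 = 1, w10 = 1, w11 = 1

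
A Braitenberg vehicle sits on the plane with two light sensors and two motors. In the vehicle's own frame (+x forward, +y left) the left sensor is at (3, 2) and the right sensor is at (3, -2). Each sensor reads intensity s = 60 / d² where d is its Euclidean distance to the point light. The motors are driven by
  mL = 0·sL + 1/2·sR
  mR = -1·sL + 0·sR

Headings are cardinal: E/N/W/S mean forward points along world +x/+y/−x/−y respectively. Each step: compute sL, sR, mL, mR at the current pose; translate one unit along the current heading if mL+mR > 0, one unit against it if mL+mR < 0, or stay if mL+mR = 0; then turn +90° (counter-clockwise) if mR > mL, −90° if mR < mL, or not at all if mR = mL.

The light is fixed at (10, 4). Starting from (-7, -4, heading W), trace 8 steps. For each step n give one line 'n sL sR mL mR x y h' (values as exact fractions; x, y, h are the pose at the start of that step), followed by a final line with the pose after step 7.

0 3/25 15/109 15/218 -3/25 -7 -4 W
1 60/349 60/221 30/221 -60/349 -6 -4 N
2 30/109 6/29 3/29 -30/109 -6 -5 E
3 20/123 12/101 6/101 -20/123 -7 -5 S
4 3/25 15/109 15/218 -3/25 -7 -4 W
5 60/349 60/221 30/221 -60/349 -6 -4 N
6 30/109 6/29 3/29 -30/109 -6 -5 E
7 20/123 12/101 6/101 -20/123 -7 -5 S
final -7 -4 W

n=0: pose=(-7,-4,W); sL=3/25, sR=15/109; mL=15/218, mR=-3/25; mL+mR=-279/5450 → advance -1; mR−mL=-1029/5450 → turn -1·90°
n=1: pose=(-6,-4,N); sL=60/349, sR=60/221; mL=30/221, mR=-60/349; mL+mR=-2790/77129 → advance -1; mR−mL=-23730/77129 → turn -1·90°
n=2: pose=(-6,-5,E); sL=30/109, sR=6/29; mL=3/29, mR=-30/109; mL+mR=-543/3161 → advance -1; mR−mL=-1197/3161 → turn -1·90°
n=3: pose=(-7,-5,S); sL=20/123, sR=12/101; mL=6/101, mR=-20/123; mL+mR=-1282/12423 → advance -1; mR−mL=-2758/12423 → turn -1·90°
n=4: pose=(-7,-4,W); sL=3/25, sR=15/109; mL=15/218, mR=-3/25; mL+mR=-279/5450 → advance -1; mR−mL=-1029/5450 → turn -1·90°
n=5: pose=(-6,-4,N); sL=60/349, sR=60/221; mL=30/221, mR=-60/349; mL+mR=-2790/77129 → advance -1; mR−mL=-23730/77129 → turn -1·90°
n=6: pose=(-6,-5,E); sL=30/109, sR=6/29; mL=3/29, mR=-30/109; mL+mR=-543/3161 → advance -1; mR−mL=-1197/3161 → turn -1·90°
n=7: pose=(-7,-5,S); sL=20/123, sR=12/101; mL=6/101, mR=-20/123; mL+mR=-1282/12423 → advance -1; mR−mL=-2758/12423 → turn -1·90°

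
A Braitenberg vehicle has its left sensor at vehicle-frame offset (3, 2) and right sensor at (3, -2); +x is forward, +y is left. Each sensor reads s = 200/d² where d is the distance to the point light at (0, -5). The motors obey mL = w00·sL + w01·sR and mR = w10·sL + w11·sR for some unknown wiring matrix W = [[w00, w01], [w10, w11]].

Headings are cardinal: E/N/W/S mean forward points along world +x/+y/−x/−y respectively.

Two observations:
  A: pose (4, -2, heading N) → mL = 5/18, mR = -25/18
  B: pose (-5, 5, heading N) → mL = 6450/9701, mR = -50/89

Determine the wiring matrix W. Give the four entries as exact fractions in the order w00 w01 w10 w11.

-1/2 1 0 -1/2

obs A: pose=(4,-2,N) → sL=5, sR=25/9, mL=5/18, mR=-25/18
obs B: pose=(-5,5,N) → sL=100/109, sR=100/89, mL=6450/9701, mR=-50/89
sensor matrix S = [[5, 25/9], [100/109, 100/89]]; det S = 268000/87309
solve [mL_A; mL_B] = S·[w00; w01] and [mR_A; mR_B] = S·[w10; w11]:
  w00 = -1/2, w01 = 1, w10 = 0, w11 = -1/2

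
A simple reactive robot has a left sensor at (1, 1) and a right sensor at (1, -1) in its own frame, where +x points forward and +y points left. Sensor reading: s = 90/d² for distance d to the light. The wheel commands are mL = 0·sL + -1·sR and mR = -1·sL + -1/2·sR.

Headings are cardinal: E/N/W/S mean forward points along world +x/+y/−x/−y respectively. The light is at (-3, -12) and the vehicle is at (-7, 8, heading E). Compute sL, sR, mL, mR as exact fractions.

1/5 9/37 -9/37 -119/370

left sensor world pos  = (-6, 9); dL² = 450
right sensor world pos = (-6, 7); dR² = 370
sL = 90/450 = 1/5
sR = 90/370 = 9/37
mL = 0·sL + -1·sR = -9/37
mR = -1·sL + -1/2·sR = -119/370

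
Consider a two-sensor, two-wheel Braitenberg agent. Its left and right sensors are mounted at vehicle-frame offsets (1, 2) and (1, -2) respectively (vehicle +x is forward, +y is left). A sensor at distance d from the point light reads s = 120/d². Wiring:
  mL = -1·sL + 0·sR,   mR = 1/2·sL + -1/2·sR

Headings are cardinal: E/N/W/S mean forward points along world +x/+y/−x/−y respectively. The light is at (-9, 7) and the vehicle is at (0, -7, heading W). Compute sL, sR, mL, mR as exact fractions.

left sensor world pos  = (-1, -9); dL² = 320
right sensor world pos = (-1, -5); dR² = 208
sL = 120/320 = 3/8
sR = 120/208 = 15/26
mL = -1·sL + 0·sR = -3/8
mR = 1/2·sL + -1/2·sR = -21/208

3/8 15/26 -3/8 -21/208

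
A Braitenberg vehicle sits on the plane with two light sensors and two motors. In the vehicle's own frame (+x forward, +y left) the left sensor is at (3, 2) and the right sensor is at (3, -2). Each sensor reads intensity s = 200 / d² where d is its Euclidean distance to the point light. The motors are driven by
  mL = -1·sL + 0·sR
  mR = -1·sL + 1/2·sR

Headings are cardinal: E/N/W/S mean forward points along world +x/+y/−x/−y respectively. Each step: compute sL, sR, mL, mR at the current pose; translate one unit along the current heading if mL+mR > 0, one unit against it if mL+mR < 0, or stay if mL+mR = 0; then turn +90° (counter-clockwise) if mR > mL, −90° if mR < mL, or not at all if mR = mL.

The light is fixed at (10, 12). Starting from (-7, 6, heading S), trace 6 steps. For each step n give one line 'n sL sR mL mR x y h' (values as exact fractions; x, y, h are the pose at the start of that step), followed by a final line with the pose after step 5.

n=0: pose=(-7,6,S); sL=100/153, sR=100/221; mL=-100/153, mR=-50/117; mL+mR=-2150/1989 → advance -1; mR−mL=50/221 → turn +1·90°
n=1: pose=(-7,7,E); sL=40/41, sR=40/49; mL=-40/41, mR=-1140/2009; mL+mR=-3100/2009 → advance -1; mR−mL=20/49 → turn +1·90°
n=2: pose=(-8,7,N); sL=50/101, sR=10/13; mL=-50/101, mR=-145/1313; mL+mR=-795/1313 → advance -1; mR−mL=5/13 → turn +1·90°
n=3: pose=(-8,6,W); sL=40/101, sR=200/457; mL=-40/101, mR=-8180/46157; mL+mR=-26460/46157 → advance -1; mR−mL=100/457 → turn +1·90°
n=4: pose=(-7,6,S); sL=100/153, sR=100/221; mL=-100/153, mR=-50/117; mL+mR=-2150/1989 → advance -1; mR−mL=50/221 → turn +1·90°
n=5: pose=(-7,7,E); sL=40/41, sR=40/49; mL=-40/41, mR=-1140/2009; mL+mR=-3100/2009 → advance -1; mR−mL=20/49 → turn +1·90°

0 100/153 100/221 -100/153 -50/117 -7 6 S
1 40/41 40/49 -40/41 -1140/2009 -7 7 E
2 50/101 10/13 -50/101 -145/1313 -8 7 N
3 40/101 200/457 -40/101 -8180/46157 -8 6 W
4 100/153 100/221 -100/153 -50/117 -7 6 S
5 40/41 40/49 -40/41 -1140/2009 -7 7 E
final -8 7 N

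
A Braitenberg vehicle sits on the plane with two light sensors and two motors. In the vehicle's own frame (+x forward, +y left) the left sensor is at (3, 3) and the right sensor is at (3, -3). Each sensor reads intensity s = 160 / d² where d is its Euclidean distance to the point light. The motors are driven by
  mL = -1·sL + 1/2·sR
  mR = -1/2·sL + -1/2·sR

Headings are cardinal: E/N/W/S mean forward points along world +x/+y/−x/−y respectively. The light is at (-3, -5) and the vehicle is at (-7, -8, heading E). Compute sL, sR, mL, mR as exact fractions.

160 160/37 -5840/37 -3040/37

left sensor world pos  = (-4, -5); dL² = 1
right sensor world pos = (-4, -11); dR² = 37
sL = 160/1 = 160
sR = 160/37 = 160/37
mL = -1·sL + 1/2·sR = -5840/37
mR = -1/2·sL + -1/2·sR = -3040/37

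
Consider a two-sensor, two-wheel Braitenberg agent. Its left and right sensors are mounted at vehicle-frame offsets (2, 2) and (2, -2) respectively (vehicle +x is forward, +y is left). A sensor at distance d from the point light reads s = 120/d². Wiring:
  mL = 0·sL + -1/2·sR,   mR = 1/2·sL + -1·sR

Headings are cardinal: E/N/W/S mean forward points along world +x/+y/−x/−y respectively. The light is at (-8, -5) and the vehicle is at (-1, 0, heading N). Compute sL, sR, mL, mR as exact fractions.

left sensor world pos  = (-3, 2); dL² = 74
right sensor world pos = (1, 2); dR² = 130
sL = 120/74 = 60/37
sR = 120/130 = 12/13
mL = 0·sL + -1/2·sR = -6/13
mR = 1/2·sL + -1·sR = -54/481

60/37 12/13 -6/13 -54/481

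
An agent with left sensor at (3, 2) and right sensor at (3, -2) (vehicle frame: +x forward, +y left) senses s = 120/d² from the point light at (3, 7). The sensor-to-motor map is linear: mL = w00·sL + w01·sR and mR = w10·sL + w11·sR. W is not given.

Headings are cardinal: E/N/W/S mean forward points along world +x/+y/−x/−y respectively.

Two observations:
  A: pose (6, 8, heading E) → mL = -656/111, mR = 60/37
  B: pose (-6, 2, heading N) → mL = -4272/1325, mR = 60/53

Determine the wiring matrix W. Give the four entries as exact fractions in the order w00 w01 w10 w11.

obs A: pose=(6,8,E) → sL=8/3, sR=120/37, mL=-656/111, mR=60/37
obs B: pose=(-6,2,N) → sL=24/25, sR=120/53, mL=-4272/1325, mR=60/53
sensor matrix S = [[8/3, 120/37], [24/25, 120/53]]; det S = 28672/9805
solve [mL_A; mL_B] = S·[w00; w01] and [mR_A; mR_B] = S·[w10; w11]:
  w00 = -1, w01 = -1, w10 = 0, w11 = 1/2

-1 -1 0 1/2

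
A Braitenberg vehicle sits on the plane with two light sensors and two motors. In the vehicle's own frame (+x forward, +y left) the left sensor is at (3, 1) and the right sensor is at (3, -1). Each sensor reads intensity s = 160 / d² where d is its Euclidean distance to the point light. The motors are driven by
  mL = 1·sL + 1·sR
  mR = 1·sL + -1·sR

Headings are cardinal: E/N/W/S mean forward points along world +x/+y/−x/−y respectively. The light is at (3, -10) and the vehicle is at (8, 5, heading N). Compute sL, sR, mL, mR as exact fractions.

left sensor world pos  = (7, 8); dL² = 340
right sensor world pos = (9, 8); dR² = 360
sL = 160/340 = 8/17
sR = 160/360 = 4/9
mL = 1·sL + 1·sR = 140/153
mR = 1·sL + -1·sR = 4/153

8/17 4/9 140/153 4/153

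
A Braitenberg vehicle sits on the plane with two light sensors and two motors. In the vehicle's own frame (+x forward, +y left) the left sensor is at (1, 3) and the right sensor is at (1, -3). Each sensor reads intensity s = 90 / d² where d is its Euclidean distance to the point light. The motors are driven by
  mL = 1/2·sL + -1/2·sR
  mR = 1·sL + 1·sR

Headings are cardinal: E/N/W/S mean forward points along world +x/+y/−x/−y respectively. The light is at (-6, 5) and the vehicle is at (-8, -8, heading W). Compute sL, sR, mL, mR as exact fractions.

left sensor world pos  = (-9, -11); dL² = 265
right sensor world pos = (-9, -5); dR² = 109
sL = 90/265 = 18/53
sR = 90/109 = 90/109
mL = 1/2·sL + -1/2·sR = -1404/5777
mR = 1·sL + 1·sR = 6732/5777

18/53 90/109 -1404/5777 6732/5777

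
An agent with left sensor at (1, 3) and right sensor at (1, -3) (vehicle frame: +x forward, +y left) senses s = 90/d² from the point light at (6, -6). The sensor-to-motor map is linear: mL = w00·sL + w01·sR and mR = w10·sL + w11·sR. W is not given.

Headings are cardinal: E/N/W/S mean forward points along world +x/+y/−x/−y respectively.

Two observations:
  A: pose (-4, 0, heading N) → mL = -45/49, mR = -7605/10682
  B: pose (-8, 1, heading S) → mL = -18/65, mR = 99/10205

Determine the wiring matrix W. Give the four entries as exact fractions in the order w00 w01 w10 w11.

0 -1 1/2 -1

obs A: pose=(-4,0,N) → sL=45/109, sR=45/49, mL=-45/49, mR=-7605/10682
obs B: pose=(-8,1,S) → sL=90/157, sR=18/65, mL=-18/65, mR=99/10205
sensor matrix S = [[45/109, 45/49], [90/157, 18/65]]; det S = -4492584/10900981
solve [mL_A; mL_B] = S·[w00; w01] and [mR_A; mR_B] = S·[w10; w11]:
  w00 = 0, w01 = -1, w10 = 1/2, w11 = -1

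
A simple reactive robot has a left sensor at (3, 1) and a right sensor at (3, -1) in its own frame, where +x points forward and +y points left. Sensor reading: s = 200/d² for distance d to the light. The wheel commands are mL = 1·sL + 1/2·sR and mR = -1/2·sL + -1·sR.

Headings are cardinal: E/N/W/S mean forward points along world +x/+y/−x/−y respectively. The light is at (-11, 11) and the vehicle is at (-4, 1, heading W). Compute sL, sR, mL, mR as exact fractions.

left sensor world pos  = (-7, 0); dL² = 137
right sensor world pos = (-7, 2); dR² = 97
sL = 200/137 = 200/137
sR = 200/97 = 200/97
mL = 1·sL + 1/2·sR = 33100/13289
mR = -1/2·sL + -1·sR = -37100/13289

200/137 200/97 33100/13289 -37100/13289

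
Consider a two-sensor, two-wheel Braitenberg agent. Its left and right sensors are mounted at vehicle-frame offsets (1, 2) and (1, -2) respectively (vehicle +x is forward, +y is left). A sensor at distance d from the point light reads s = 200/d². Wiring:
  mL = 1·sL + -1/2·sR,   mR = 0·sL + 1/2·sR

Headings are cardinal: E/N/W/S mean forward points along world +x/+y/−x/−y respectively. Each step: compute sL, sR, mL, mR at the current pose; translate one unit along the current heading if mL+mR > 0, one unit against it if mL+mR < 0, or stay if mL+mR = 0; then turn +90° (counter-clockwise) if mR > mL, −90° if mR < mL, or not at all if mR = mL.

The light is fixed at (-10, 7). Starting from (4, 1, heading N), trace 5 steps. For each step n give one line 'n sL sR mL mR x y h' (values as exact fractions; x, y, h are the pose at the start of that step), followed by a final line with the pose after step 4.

0 200/169 200/281 39300/47489 100/281 4 1 N
1 100/117 100/137 7850/16029 50/137 4 2 E
2 8/13 40/41 68/533 20/41 5 2 S
3 25/34 5/8 115/272 5/16 5 1 E
4 200/373 40/49 2340/18277 20/49 6 1 S
final 6 0 E

n=0: pose=(4,1,N); sL=200/169, sR=200/281; mL=39300/47489, mR=100/281; mL+mR=200/169 → advance +1; mR−mL=-22400/47489 → turn -1·90°
n=1: pose=(4,2,E); sL=100/117, sR=100/137; mL=7850/16029, mR=50/137; mL+mR=100/117 → advance +1; mR−mL=-2000/16029 → turn -1·90°
n=2: pose=(5,2,S); sL=8/13, sR=40/41; mL=68/533, mR=20/41; mL+mR=8/13 → advance +1; mR−mL=192/533 → turn +1·90°
n=3: pose=(5,1,E); sL=25/34, sR=5/8; mL=115/272, mR=5/16; mL+mR=25/34 → advance +1; mR−mL=-15/136 → turn -1·90°
n=4: pose=(6,1,S); sL=200/373, sR=40/49; mL=2340/18277, mR=20/49; mL+mR=200/373 → advance +1; mR−mL=5120/18277 → turn +1·90°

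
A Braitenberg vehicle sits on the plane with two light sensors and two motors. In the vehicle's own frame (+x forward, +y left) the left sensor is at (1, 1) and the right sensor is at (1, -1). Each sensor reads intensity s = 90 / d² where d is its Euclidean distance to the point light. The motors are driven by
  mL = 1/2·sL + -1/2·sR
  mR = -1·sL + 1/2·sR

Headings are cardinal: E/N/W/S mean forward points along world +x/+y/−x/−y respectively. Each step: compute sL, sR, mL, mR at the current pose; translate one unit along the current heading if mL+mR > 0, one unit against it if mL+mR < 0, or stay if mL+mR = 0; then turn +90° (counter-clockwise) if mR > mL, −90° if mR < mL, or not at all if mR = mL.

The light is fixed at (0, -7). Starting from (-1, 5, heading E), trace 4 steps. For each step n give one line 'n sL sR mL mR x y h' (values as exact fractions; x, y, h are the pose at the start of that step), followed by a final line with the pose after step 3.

0 90/169 90/121 -2160/20449 -3285/20449 -1 5 E
1 45/61 9/13 18/793 -621/1586 -2 5 S
2 10/17 18/41 52/697 -257/697 -2 6 W
3 9/20 45/98 -9/1960 -54/245 -1 6 N
final -1 5 E

n=0: pose=(-1,5,E); sL=90/169, sR=90/121; mL=-2160/20449, mR=-3285/20449; mL+mR=-45/169 → advance -1; mR−mL=-1125/20449 → turn -1·90°
n=1: pose=(-2,5,S); sL=45/61, sR=9/13; mL=18/793, mR=-621/1586; mL+mR=-45/122 → advance -1; mR−mL=-657/1586 → turn -1·90°
n=2: pose=(-2,6,W); sL=10/17, sR=18/41; mL=52/697, mR=-257/697; mL+mR=-5/17 → advance -1; mR−mL=-309/697 → turn -1·90°
n=3: pose=(-1,6,N); sL=9/20, sR=45/98; mL=-9/1960, mR=-54/245; mL+mR=-9/40 → advance -1; mR−mL=-423/1960 → turn -1·90°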